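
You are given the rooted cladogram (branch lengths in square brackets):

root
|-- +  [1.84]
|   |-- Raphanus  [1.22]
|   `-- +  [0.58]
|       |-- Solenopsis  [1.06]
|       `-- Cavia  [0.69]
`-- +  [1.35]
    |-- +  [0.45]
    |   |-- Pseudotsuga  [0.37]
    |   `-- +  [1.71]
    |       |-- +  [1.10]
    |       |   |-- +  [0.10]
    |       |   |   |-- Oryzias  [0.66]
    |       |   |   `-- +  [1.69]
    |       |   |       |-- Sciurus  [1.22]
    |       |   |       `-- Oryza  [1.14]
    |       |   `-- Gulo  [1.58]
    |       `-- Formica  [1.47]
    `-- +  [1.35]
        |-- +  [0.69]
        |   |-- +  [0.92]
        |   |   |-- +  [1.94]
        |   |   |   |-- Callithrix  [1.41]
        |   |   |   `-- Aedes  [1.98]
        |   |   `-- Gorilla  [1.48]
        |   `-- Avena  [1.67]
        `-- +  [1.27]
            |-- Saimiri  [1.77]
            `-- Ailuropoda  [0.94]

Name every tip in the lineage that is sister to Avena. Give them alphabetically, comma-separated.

Avena attaches to the tree at the node subtending (((Callithrix,Aedes),Gorilla),Avena).
The other lineage descending from that same node — the sister group — is ((Callithrix,Aedes),Gorilla); its 3 tips in alphabetical order are the answer.

Aedes, Callithrix, Gorilla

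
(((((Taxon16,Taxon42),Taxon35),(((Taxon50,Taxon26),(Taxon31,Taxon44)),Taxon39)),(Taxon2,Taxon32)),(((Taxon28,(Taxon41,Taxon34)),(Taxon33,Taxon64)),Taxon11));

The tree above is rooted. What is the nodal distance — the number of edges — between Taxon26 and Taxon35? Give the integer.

6

The MRCA of Taxon26 and Taxon35 is the node subtending (((Taxon16,Taxon42),Taxon35),(((Taxon50,Taxon26),(Taxon31,Taxon44)),Taxon39)).
From Taxon26 up to that node: 4 branches. From Taxon35 up to the same node: 2 branches. Total: 4 + 2 = 6.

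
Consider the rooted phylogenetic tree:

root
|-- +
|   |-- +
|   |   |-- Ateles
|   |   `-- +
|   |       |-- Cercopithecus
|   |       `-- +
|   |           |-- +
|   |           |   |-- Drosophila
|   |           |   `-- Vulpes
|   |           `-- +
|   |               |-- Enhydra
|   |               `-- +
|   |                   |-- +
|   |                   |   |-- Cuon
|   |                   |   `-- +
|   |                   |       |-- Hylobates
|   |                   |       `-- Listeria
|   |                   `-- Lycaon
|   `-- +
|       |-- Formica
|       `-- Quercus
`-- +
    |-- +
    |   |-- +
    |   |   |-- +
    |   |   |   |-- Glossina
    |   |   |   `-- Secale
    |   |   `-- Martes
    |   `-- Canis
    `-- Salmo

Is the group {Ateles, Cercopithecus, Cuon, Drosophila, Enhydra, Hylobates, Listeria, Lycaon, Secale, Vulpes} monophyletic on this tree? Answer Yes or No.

The MRCA of the listed taxa is the root, so the smallest clade containing them is the whole tree.
That clade also contains Canis, Formica, Glossina, Martes, Quercus, Salmo, which are not in the proposed group, so the group is not monophyletic.

No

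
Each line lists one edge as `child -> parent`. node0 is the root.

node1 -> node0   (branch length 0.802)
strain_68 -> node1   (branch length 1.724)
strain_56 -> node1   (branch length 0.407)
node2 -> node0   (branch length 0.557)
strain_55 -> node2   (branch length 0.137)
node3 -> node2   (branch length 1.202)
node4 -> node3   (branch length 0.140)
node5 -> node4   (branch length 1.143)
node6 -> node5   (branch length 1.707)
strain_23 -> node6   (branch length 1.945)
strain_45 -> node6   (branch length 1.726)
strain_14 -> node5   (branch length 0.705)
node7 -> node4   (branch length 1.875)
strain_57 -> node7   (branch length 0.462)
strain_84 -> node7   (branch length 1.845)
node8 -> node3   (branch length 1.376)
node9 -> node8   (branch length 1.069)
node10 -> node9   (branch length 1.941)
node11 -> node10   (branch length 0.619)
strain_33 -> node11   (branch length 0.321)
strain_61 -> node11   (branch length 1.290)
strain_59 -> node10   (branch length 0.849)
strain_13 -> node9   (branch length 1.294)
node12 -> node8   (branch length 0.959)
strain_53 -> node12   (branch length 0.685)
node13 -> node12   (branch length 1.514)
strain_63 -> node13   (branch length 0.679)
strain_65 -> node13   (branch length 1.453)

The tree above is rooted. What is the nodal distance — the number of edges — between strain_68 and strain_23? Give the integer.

8

The MRCA of strain_68 and strain_23 is the root of the tree.
From strain_68 up to that node: 2 branches. From strain_23 up to the same node: 6 branches. Total: 2 + 6 = 8.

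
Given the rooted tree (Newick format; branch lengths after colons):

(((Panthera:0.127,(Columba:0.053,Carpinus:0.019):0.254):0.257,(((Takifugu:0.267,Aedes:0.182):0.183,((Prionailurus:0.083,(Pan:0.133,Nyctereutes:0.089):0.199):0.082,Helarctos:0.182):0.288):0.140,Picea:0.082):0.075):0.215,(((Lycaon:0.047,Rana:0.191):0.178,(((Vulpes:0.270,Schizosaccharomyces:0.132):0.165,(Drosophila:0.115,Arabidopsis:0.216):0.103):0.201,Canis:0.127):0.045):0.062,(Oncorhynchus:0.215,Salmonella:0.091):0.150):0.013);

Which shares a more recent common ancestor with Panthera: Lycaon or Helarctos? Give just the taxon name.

The MRCA of Panthera and Helarctos subtends ((Panthera,(Columba,Carpinus)),(((Takifugu,Aedes),((Prionailurus,(Pan,Nyctereutes)),Helarctos)),Picea)) (10 taxa).
The MRCA of Panthera and Lycaon is the root, subtending the entire tree (19 taxa).
The first is nested inside the second, so Panthera shares a more recent common ancestor with Helarctos.

Helarctos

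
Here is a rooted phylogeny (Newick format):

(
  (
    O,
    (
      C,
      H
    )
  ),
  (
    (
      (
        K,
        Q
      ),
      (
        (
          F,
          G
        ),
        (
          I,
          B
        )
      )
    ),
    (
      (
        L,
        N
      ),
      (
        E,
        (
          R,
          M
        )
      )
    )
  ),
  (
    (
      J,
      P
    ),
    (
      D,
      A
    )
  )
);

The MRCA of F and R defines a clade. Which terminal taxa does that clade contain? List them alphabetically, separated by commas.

B, E, F, G, I, K, L, M, N, Q, R

Tracing F: it sits inside (F,G).
Tracing R: it sits inside (R,M).
The smallest clade enclosing both is (((K,Q),((F,G),(I,B))),((L,N),(E,(R,M)))); the answer is its 11 terminal taxa in alphabetical order.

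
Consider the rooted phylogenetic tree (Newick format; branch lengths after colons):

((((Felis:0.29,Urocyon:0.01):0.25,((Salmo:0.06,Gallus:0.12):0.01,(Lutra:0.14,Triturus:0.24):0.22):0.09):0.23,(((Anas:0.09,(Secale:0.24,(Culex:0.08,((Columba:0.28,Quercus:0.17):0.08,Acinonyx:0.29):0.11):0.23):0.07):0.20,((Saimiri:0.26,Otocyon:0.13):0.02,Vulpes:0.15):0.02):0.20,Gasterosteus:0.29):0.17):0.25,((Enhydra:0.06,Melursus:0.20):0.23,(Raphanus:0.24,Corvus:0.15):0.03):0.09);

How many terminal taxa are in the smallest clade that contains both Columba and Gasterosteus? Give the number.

10

The MRCA of Columba and Gasterosteus is the node subtending (((Anas,(Secale,(Culex,((Columba,Quercus),Acinonyx)))),((Saimiri,Otocyon),Vulpes)),Gasterosteus).
That clade contains 10 terminal taxa: Acinonyx, Anas, Columba, Culex, Gasterosteus, Otocyon, Quercus, Saimiri, Secale, Vulpes.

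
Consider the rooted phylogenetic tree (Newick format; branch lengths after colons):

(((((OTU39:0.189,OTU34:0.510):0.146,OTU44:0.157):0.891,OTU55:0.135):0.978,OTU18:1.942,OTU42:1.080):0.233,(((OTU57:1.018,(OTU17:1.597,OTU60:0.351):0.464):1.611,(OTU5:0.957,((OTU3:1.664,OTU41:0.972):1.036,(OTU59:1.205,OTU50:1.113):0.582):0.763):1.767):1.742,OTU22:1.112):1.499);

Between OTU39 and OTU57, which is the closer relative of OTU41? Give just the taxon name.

The MRCA of OTU41 and OTU57 subtends ((OTU57,(OTU17,OTU60)),(OTU5,((OTU3,OTU41),(OTU59,OTU50)))) (8 taxa).
The MRCA of OTU41 and OTU39 is the root, subtending the entire tree (15 taxa).
The first is nested inside the second, so OTU41 shares a more recent common ancestor with OTU57.

OTU57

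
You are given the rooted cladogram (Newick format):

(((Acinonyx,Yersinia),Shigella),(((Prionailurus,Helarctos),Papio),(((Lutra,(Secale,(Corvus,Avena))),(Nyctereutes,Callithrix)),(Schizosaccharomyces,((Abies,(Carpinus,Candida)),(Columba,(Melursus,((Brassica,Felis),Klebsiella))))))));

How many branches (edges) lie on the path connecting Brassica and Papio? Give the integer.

The MRCA of Brassica and Papio is the node subtending (((Prionailurus,Helarctos),Papio),(((Lutra,(Secale,(Corvus,Avena))),(Nyctereutes,Callithrix)),(Schizosaccharomyces,((Abies,(Carpinus,Candida)),(Columba,(Melursus,((Brassica,Felis),Klebsiella))))))).
From Brassica up to that node: 8 branches. From Papio up to the same node: 2 branches. Total: 8 + 2 = 10.

10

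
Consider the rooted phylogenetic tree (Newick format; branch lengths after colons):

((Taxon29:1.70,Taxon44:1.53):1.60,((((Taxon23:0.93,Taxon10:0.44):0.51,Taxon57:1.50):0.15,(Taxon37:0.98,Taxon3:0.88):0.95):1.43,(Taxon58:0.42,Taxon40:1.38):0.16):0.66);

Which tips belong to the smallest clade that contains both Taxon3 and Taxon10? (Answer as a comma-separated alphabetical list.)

Tracing Taxon3: it sits inside (Taxon37,Taxon3).
Tracing Taxon10: it sits inside (Taxon23,Taxon10).
The smallest clade enclosing both is (((Taxon23,Taxon10),Taxon57),(Taxon37,Taxon3)); the answer is its 5 terminal taxa in alphabetical order.

Taxon10, Taxon23, Taxon3, Taxon37, Taxon57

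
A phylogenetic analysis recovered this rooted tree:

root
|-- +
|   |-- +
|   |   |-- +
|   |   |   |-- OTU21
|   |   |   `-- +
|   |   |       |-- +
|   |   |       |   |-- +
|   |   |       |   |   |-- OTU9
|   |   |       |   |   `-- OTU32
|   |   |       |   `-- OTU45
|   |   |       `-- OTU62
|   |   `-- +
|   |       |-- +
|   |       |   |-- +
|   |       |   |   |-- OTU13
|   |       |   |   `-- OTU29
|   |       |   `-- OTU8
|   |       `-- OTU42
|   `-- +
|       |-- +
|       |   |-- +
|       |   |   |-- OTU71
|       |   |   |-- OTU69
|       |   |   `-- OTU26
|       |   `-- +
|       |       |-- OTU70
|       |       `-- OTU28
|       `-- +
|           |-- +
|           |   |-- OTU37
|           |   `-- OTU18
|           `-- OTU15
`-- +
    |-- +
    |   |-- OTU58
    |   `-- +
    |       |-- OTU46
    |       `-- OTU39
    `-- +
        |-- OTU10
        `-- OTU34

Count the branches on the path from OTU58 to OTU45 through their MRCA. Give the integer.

9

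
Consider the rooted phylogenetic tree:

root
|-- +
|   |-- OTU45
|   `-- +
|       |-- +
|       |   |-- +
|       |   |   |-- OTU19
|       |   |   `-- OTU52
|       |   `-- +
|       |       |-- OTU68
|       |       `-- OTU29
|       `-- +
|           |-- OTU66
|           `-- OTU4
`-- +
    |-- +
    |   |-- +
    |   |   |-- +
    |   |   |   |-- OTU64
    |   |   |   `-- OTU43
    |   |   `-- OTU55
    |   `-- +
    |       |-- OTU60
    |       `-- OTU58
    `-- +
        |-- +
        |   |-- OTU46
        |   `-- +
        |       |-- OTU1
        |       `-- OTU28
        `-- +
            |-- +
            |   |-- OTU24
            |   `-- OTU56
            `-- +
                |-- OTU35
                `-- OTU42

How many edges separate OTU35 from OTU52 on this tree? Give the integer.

10

The MRCA of OTU35 and OTU52 is the root of the tree.
From OTU35 up to that node: 5 branches. From OTU52 up to the same node: 5 branches. Total: 5 + 5 = 10.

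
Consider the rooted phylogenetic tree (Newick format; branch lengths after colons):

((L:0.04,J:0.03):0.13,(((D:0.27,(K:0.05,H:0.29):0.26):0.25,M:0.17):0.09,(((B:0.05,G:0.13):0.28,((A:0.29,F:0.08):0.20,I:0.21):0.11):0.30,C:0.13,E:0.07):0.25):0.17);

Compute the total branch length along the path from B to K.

1.53

The path runs B → … → MRCA → … → K; the MRCA is the node subtending (((D,(K,H)),M),(((B,G),((A,F),I)),C,E)).
Branch lengths along that path: 0.05 + 0.28 + 0.30 + 0.25 + 0.09 + 0.25 + 0.26 + 0.05 = 1.53.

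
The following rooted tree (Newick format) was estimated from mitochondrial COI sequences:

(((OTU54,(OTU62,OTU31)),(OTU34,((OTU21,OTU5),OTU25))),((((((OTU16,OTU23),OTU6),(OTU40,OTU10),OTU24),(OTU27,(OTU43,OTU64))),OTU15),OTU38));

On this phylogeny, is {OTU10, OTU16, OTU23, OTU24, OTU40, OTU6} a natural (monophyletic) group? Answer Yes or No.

The most recent common ancestor of these taxa subtends (((OTU16,OTU23),OTU6),(OTU40,OTU10),OTU24).
That clade has exactly 6 tips — every listed taxon and nothing else — so the group is monophyletic.

Yes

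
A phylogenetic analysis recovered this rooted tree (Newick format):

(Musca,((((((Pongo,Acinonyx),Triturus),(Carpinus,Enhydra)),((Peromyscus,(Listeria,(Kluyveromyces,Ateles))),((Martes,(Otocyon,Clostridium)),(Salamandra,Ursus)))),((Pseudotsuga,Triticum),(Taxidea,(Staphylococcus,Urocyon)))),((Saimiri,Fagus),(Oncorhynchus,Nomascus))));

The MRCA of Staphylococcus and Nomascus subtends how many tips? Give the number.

23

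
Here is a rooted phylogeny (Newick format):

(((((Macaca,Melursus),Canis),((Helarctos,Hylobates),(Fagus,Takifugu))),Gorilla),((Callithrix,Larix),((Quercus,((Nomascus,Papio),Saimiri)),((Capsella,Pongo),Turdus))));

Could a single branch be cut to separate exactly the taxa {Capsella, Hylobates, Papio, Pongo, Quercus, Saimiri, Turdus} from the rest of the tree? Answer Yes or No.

The MRCA of the listed taxa is the root, so the smallest clade containing them is the whole tree.
That clade also contains Callithrix, Canis, Fagus, Gorilla, Helarctos, Larix, Macaca, Melursus, Nomascus, Takifugu, which are not in the proposed group, so the group is not monophyletic.

No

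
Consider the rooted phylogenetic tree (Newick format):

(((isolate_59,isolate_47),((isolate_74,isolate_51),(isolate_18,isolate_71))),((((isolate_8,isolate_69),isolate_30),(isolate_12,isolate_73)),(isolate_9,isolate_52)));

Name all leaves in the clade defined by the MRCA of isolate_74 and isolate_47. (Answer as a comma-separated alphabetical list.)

isolate_18, isolate_47, isolate_51, isolate_59, isolate_71, isolate_74

Tracing isolate_74: it sits inside (isolate_74,isolate_51).
Tracing isolate_47: it sits inside (isolate_59,isolate_47).
The smallest clade enclosing both is ((isolate_59,isolate_47),((isolate_74,isolate_51),(isolate_18,isolate_71))); the answer is its 6 terminal taxa in alphabetical order.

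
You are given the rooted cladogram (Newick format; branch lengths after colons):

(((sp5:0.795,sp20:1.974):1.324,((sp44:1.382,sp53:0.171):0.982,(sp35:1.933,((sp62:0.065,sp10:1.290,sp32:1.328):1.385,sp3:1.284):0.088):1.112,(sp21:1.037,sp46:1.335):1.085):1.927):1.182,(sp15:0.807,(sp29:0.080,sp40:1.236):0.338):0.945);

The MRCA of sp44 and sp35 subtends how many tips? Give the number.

9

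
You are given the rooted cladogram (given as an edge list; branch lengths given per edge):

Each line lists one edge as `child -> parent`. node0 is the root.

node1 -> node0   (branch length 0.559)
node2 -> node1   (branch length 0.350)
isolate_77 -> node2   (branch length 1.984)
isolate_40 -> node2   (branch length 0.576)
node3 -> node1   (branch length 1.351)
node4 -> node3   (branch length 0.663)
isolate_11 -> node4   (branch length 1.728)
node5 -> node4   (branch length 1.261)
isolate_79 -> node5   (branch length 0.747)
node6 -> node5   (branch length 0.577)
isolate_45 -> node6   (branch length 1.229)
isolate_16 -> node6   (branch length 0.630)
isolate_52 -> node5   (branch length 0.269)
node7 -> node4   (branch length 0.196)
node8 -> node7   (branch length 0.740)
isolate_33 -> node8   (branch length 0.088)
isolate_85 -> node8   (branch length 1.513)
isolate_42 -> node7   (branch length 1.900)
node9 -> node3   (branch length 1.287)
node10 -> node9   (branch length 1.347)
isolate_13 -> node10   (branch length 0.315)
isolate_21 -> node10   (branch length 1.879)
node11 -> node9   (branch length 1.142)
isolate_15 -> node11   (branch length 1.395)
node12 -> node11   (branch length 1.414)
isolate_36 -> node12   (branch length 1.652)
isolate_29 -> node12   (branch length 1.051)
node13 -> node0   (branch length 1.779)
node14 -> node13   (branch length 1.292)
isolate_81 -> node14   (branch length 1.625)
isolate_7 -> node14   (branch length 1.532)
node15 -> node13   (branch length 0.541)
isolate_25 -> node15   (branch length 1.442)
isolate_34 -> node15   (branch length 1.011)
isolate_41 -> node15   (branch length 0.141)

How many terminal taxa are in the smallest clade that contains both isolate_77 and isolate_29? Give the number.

15

The MRCA of isolate_77 and isolate_29 is the node subtending ((isolate_77,isolate_40),((isolate_11,(isolate_79,(isolate_45,isolate_16),isolate_52),((isolate_33,isolate_85),isolate_42)),((isolate_13,isolate_21),(isolate_15,(isolate_36,isolate_29))))).
That clade contains 15 terminal taxa: isolate_11, isolate_13, isolate_15, isolate_16, isolate_21, isolate_29, isolate_33, isolate_36, isolate_40, isolate_42, isolate_45, isolate_52, isolate_77, isolate_79, isolate_85.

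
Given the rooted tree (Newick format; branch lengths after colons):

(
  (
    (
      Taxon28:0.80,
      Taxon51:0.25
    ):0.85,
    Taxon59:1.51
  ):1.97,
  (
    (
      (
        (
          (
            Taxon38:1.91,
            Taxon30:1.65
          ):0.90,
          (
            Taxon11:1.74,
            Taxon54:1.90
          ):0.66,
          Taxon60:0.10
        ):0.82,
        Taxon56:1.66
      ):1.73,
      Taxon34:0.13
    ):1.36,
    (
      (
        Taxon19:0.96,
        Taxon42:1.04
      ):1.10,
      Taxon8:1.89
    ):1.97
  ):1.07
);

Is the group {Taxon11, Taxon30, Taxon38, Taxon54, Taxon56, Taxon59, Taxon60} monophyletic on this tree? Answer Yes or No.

No

The MRCA of the listed taxa is the root, so the smallest clade containing them is the whole tree.
That clade also contains Taxon19, Taxon28, Taxon34, Taxon42, Taxon51, Taxon8, which are not in the proposed group, so the group is not monophyletic.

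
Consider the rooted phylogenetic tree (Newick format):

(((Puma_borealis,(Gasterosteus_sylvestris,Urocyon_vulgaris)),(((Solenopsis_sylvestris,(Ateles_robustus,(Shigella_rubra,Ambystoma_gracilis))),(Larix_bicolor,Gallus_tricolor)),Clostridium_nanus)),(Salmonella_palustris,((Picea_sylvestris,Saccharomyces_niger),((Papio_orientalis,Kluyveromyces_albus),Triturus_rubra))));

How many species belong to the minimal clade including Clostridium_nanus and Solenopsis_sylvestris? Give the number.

7

The MRCA of Clostridium_nanus and Solenopsis_sylvestris is the node subtending (((Solenopsis_sylvestris,(Ateles_robustus,(Shigella_rubra,Ambystoma_gracilis))),(Larix_bicolor,Gallus_tricolor)),Clostridium_nanus).
That clade contains 7 terminal taxa: Ambystoma_gracilis, Ateles_robustus, Clostridium_nanus, Gallus_tricolor, Larix_bicolor, Shigella_rubra, Solenopsis_sylvestris.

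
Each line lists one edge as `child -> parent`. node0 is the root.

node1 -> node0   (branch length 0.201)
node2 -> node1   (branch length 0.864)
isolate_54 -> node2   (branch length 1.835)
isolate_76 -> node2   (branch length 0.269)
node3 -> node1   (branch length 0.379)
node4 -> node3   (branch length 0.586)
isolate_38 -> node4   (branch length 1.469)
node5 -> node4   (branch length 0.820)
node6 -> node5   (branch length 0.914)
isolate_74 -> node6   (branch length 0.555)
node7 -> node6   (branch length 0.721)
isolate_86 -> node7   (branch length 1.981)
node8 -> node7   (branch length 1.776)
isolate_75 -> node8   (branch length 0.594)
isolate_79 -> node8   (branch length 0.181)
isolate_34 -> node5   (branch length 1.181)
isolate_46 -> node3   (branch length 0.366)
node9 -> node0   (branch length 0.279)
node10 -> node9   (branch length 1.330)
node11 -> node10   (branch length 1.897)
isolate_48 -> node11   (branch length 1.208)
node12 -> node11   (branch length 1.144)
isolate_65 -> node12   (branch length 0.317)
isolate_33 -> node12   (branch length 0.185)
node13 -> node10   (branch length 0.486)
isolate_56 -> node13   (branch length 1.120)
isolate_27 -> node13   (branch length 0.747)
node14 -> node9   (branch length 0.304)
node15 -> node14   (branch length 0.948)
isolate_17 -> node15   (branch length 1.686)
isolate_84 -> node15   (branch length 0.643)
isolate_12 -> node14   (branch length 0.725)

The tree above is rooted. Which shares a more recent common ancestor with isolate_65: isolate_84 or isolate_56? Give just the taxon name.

isolate_56

The MRCA of isolate_65 and isolate_56 subtends ((isolate_48,(isolate_65,isolate_33)),(isolate_56,isolate_27)) (5 taxa).
The MRCA of isolate_65 and isolate_84 subtends (((isolate_48,(isolate_65,isolate_33)),(isolate_56,isolate_27)),((isolate_17,isolate_84),isolate_12)) (8 taxa).
The first is nested inside the second, so isolate_65 shares a more recent common ancestor with isolate_56.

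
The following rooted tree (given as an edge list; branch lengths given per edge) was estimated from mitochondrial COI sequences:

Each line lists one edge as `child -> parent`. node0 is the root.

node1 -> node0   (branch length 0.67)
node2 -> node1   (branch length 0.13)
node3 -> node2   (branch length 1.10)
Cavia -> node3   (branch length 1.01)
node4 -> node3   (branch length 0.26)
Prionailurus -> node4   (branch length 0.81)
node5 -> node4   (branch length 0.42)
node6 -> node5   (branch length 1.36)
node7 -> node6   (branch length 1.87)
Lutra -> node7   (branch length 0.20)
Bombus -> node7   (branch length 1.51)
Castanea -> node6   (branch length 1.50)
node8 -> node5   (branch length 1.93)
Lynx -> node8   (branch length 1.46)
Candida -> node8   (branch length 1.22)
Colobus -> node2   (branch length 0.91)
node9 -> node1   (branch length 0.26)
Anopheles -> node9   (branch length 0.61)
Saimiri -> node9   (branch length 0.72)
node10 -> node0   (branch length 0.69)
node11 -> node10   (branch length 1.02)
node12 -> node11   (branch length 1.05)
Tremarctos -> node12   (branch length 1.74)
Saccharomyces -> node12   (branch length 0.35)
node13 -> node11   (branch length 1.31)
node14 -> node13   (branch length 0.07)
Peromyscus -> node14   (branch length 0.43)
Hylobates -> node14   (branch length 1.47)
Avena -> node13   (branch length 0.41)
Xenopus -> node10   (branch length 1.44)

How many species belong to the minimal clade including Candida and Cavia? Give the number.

7

The MRCA of Candida and Cavia is the node subtending (Cavia,(Prionailurus,(((Lutra,Bombus),Castanea),(Lynx,Candida)))).
That clade contains 7 terminal taxa: Bombus, Candida, Castanea, Cavia, Lutra, Lynx, Prionailurus.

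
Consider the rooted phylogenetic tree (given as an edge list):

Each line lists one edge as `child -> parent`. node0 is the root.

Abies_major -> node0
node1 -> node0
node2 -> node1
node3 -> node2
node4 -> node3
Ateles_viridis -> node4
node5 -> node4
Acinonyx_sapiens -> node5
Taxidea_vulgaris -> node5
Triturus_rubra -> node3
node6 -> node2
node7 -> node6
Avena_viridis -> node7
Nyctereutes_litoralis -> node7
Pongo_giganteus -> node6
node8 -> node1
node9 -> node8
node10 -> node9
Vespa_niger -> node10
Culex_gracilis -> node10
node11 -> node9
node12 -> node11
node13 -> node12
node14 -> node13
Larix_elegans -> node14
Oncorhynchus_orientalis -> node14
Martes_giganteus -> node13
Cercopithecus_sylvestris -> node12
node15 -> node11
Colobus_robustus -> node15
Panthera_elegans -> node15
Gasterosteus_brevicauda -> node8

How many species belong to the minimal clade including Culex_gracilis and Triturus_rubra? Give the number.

16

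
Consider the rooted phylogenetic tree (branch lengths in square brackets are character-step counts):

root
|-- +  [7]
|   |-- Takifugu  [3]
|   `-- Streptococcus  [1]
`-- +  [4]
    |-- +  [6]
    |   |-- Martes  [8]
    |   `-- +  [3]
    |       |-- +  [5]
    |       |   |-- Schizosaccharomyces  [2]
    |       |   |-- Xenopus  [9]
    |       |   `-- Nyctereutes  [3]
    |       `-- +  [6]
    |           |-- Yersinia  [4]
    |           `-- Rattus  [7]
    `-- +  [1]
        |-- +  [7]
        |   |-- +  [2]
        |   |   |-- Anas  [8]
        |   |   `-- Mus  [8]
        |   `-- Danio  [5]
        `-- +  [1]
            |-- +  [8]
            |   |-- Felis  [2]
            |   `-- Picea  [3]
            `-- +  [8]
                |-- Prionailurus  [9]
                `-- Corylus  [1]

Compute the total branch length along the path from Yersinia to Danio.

The path runs Yersinia → … → MRCA → … → Danio; the MRCA is the node subtending ((Martes,((Schizosaccharomyces,Xenopus,Nyctereutes),(Yersinia,Rattus))),(((Anas,Mus),Danio),((Felis,Picea),(Prionailurus,Corylus)))).
Branch lengths along that path: 4 + 6 + 3 + 6 + 1 + 7 + 5 = 32.

32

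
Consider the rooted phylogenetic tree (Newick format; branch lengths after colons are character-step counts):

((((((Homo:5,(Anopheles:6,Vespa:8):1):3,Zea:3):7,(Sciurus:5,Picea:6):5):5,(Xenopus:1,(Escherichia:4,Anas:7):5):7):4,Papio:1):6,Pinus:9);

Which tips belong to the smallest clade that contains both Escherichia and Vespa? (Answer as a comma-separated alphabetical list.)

Tracing Escherichia: it sits inside (Escherichia,Anas).
Tracing Vespa: it sits inside (Anopheles,Vespa).
The smallest clade enclosing both is ((((Homo,(Anopheles,Vespa)),Zea),(Sciurus,Picea)),(Xenopus,(Escherichia,Anas))); the answer is its 9 terminal taxa in alphabetical order.

Anas, Anopheles, Escherichia, Homo, Picea, Sciurus, Vespa, Xenopus, Zea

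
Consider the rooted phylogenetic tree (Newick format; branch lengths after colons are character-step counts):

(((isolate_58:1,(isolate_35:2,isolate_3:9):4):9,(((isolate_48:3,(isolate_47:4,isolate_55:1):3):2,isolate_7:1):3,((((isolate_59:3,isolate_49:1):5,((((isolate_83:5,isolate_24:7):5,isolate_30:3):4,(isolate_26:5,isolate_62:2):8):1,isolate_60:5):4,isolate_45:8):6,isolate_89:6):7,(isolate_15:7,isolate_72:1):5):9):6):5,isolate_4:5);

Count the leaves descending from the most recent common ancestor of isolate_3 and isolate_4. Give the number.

20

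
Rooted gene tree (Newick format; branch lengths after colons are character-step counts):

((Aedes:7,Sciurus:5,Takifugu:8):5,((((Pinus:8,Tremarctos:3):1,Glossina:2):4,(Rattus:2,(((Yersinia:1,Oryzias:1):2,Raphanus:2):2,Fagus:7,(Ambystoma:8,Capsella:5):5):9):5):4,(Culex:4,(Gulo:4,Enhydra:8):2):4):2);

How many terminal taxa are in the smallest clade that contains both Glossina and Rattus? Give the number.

The MRCA of Glossina and Rattus is the node subtending (((Pinus,Tremarctos),Glossina),(Rattus,(((Yersinia,Oryzias),Raphanus),Fagus,(Ambystoma,Capsella)))).
That clade contains 10 terminal taxa: Ambystoma, Capsella, Fagus, Glossina, Oryzias, Pinus, Raphanus, Rattus, Tremarctos, Yersinia.

10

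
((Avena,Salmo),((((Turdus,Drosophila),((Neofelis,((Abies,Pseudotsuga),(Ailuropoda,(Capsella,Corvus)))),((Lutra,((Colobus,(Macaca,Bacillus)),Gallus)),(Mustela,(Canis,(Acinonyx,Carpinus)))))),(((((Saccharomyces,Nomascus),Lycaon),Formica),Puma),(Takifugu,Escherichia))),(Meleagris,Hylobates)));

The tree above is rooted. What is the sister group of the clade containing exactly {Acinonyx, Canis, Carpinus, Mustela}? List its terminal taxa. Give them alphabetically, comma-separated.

The clade containing exactly {Acinonyx, Canis, Carpinus, Mustela} attaches to the tree at the node subtending ((Lutra,((Colobus,(Macaca,Bacillus)),Gallus)),(Mustela,(Canis,(Acinonyx,Carpinus)))).
The other lineage descending from that same node — the sister group — is (Lutra,((Colobus,(Macaca,Bacillus)),Gallus)); its 5 tips in alphabetical order are the answer.

Bacillus, Colobus, Gallus, Lutra, Macaca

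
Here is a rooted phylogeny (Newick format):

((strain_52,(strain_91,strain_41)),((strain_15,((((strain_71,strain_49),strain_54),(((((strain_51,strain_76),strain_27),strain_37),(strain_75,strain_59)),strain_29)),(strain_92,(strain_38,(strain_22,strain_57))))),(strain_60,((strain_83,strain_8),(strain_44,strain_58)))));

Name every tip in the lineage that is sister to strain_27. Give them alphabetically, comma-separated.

strain_51, strain_76

strain_27 attaches to the tree at the node subtending ((strain_51,strain_76),strain_27).
The other lineage descending from that same node — the sister group — is (strain_51,strain_76); its 2 tips in alphabetical order are the answer.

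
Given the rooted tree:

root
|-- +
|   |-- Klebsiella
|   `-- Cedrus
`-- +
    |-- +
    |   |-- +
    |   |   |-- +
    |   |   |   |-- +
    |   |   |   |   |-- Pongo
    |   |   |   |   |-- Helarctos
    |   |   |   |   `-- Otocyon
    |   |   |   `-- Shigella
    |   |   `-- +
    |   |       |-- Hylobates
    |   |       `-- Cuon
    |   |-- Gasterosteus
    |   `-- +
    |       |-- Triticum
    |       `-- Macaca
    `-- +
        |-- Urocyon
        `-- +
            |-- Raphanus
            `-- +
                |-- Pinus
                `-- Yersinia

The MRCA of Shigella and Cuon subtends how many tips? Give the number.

The MRCA of Shigella and Cuon is the node subtending (((Pongo,Helarctos,Otocyon),Shigella),(Hylobates,Cuon)).
That clade contains 6 terminal taxa: Cuon, Helarctos, Hylobates, Otocyon, Pongo, Shigella.

6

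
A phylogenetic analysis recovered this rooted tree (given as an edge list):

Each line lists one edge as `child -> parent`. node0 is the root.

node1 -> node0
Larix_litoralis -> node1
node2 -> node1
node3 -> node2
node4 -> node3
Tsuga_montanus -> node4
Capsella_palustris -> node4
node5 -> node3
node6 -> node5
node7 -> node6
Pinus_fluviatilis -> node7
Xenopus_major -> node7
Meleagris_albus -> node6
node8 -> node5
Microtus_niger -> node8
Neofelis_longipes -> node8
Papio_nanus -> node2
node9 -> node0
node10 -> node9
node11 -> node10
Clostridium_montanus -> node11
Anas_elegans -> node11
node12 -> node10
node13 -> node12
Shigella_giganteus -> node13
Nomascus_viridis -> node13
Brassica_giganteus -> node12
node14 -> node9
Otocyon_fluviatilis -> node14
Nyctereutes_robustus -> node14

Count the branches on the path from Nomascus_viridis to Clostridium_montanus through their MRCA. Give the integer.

5

The MRCA of Nomascus_viridis and Clostridium_montanus is the node subtending ((Clostridium_montanus,Anas_elegans),((Shigella_giganteus,Nomascus_viridis),Brassica_giganteus)).
From Nomascus_viridis up to that node: 3 branches. From Clostridium_montanus up to the same node: 2 branches. Total: 3 + 2 = 5.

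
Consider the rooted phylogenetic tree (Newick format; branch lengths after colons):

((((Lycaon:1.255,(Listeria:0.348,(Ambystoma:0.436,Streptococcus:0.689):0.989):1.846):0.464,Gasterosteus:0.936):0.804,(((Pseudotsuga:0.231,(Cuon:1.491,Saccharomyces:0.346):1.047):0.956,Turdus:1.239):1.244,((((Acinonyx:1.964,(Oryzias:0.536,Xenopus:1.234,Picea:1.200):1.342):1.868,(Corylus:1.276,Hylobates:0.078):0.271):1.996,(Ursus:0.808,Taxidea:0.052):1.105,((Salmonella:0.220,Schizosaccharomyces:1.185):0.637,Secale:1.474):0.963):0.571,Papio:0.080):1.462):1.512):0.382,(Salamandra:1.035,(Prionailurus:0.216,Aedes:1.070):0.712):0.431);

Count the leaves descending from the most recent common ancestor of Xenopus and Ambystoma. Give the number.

21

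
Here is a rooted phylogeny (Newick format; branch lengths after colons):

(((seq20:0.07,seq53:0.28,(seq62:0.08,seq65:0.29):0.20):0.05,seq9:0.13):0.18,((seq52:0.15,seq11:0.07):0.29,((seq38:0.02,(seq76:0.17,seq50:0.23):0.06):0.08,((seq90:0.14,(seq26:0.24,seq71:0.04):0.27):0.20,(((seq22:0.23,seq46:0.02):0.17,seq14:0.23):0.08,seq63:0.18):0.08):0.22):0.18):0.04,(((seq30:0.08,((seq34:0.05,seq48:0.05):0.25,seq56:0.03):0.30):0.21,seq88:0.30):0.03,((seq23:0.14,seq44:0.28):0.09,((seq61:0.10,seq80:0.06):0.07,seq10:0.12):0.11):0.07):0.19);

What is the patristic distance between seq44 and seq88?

The path runs seq44 → … → MRCA → … → seq88; the MRCA is the node subtending (((seq30,((seq34,seq48),seq56)),seq88),((seq23,seq44),((seq61,seq80),seq10))).
Branch lengths along that path: 0.28 + 0.09 + 0.07 + 0.03 + 0.30 = 0.77.

0.77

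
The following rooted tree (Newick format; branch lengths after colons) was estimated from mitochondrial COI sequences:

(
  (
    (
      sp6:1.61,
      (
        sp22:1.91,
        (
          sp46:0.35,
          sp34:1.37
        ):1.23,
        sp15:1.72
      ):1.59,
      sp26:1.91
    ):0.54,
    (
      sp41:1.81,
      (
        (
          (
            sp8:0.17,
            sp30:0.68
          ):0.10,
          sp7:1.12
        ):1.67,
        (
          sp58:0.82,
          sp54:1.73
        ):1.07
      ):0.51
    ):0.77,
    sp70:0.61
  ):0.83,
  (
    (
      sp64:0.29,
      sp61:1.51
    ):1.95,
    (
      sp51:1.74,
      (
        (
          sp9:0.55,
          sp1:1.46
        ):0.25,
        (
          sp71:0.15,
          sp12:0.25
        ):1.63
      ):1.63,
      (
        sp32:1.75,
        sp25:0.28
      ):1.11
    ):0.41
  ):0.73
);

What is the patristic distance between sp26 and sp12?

The path runs sp26 → … → MRCA → … → sp12; the MRCA is the root of the tree.
Branch lengths along that path: 1.91 + 0.54 + 0.83 + 0.73 + 0.41 + 1.63 + 1.63 + 0.25 = 7.93.

7.93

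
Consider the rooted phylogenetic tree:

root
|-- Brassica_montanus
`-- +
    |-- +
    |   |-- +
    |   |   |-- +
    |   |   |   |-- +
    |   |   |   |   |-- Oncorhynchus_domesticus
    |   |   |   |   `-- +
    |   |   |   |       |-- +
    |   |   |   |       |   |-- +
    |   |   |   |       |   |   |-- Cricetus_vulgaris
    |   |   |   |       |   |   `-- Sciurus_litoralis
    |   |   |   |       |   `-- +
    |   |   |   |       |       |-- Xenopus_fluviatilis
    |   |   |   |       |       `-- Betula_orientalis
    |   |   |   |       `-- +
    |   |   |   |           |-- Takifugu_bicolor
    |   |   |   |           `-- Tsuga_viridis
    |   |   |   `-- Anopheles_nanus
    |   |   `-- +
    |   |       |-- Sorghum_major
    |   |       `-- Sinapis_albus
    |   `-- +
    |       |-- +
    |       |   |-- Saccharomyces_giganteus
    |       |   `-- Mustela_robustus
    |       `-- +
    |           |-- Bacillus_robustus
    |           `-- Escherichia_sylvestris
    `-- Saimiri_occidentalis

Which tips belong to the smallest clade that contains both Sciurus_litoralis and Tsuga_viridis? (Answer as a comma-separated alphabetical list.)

Tracing Sciurus_litoralis: it sits inside (Cricetus_vulgaris,Sciurus_litoralis).
Tracing Tsuga_viridis: it sits inside (Takifugu_bicolor,Tsuga_viridis).
The smallest clade enclosing both is (((Cricetus_vulgaris,Sciurus_litoralis),(Xenopus_fluviatilis,Betula_orientalis)),(Takifugu_bicolor,Tsuga_viridis)); the answer is its 6 terminal taxa in alphabetical order.

Betula_orientalis, Cricetus_vulgaris, Sciurus_litoralis, Takifugu_bicolor, Tsuga_viridis, Xenopus_fluviatilis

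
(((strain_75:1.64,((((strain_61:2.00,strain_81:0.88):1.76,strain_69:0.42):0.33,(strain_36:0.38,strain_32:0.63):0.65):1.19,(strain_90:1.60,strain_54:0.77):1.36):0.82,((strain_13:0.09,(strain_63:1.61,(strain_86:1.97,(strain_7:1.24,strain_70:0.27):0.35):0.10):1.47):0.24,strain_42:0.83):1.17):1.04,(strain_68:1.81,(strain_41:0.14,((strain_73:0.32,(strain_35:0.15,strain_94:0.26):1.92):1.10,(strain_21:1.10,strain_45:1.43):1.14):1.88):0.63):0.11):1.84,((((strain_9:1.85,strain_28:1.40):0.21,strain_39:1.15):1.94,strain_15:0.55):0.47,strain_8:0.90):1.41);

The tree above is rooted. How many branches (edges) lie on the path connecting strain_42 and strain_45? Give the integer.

8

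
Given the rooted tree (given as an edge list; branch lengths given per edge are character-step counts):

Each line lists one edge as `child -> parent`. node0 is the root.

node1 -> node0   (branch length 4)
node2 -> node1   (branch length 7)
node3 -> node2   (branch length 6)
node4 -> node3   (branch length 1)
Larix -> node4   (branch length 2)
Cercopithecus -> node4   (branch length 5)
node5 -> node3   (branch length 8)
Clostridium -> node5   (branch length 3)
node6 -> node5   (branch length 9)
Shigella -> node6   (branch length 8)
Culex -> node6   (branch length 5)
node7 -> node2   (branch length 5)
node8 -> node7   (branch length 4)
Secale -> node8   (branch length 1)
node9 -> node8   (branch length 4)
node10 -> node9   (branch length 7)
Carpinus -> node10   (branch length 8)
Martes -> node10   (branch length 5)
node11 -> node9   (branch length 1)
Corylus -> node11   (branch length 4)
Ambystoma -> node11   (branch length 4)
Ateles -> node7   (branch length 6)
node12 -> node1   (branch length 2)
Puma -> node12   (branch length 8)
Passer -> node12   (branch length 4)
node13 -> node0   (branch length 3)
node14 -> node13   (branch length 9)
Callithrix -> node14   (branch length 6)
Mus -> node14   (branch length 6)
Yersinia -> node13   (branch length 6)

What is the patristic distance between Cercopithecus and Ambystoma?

The path runs Cercopithecus → … → MRCA → … → Ambystoma; the MRCA is the node subtending (((Larix,Cercopithecus),(Clostridium,(Shigella,Culex))),((Secale,((Carpinus,Martes),(Corylus,Ambystoma))),Ateles)).
Branch lengths along that path: 5 + 1 + 6 + 5 + 4 + 4 + 1 + 4 = 30.

30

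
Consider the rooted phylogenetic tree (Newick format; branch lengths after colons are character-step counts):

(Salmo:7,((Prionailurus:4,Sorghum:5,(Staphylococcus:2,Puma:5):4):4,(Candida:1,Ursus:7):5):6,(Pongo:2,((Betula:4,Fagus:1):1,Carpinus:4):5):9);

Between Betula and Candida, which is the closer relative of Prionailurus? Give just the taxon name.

The MRCA of Prionailurus and Candida subtends ((Prionailurus,Sorghum,(Staphylococcus,Puma)),(Candida,Ursus)) (6 taxa).
The MRCA of Prionailurus and Betula is the root, subtending the entire tree (11 taxa).
The first is nested inside the second, so Prionailurus shares a more recent common ancestor with Candida.

Candida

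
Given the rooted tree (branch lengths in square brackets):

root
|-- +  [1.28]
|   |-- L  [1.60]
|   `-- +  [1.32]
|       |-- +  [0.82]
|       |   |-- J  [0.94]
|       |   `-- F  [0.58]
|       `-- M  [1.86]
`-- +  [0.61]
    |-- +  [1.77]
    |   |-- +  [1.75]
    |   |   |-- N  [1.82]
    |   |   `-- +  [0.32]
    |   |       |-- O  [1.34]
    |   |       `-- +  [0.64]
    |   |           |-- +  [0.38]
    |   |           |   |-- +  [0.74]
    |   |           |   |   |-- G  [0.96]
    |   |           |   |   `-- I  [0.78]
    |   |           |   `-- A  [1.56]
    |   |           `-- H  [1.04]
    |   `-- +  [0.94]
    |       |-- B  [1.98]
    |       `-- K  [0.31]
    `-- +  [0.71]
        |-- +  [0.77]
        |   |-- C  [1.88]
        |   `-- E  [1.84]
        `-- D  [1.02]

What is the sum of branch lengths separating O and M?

The path runs O → … → MRCA → … → M; the MRCA is the root of the tree.
Branch lengths along that path: 1.34 + 0.32 + 1.75 + 1.77 + 0.61 + 1.28 + 1.32 + 1.86 = 10.25.

10.25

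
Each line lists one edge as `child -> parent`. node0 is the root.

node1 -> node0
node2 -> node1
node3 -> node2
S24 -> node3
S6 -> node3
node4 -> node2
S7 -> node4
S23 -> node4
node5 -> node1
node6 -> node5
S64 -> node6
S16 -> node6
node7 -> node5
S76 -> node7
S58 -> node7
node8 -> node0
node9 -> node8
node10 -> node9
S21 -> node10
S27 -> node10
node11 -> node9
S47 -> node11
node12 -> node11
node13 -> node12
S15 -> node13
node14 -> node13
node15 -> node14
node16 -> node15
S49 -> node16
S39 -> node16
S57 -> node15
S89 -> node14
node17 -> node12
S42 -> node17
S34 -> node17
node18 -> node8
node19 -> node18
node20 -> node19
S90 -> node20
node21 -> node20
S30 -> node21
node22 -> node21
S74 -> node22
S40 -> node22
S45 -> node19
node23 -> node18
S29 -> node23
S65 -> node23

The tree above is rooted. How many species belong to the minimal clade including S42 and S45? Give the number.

17

The MRCA of S42 and S45 is the node subtending (((S21,S27),(S47,((S15,(((S49,S39),S57),S89)),(S42,S34)))),(((S90,(S30,(S74,S40))),S45),(S29,S65))).
That clade contains 17 terminal taxa: S15, S21, S27, S29, S30, S34, S39, S40, S42, S45, S47, S49, S57, S65, S74, S89, S90.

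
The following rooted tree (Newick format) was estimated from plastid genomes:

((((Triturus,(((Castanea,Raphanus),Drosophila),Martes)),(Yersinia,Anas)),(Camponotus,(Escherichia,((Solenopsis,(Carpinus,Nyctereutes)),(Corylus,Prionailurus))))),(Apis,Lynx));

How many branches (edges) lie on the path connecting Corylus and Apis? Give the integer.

The MRCA of Corylus and Apis is the root of the tree.
From Corylus up to that node: 6 branches. From Apis up to the same node: 2 branches. Total: 6 + 2 = 8.

8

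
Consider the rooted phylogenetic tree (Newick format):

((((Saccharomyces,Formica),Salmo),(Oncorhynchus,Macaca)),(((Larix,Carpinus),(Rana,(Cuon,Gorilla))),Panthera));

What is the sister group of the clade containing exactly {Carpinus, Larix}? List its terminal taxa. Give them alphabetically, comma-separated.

Cuon, Gorilla, Rana

The clade containing exactly {Carpinus, Larix} attaches to the tree at the node subtending ((Larix,Carpinus),(Rana,(Cuon,Gorilla))).
The other lineage descending from that same node — the sister group — is (Rana,(Cuon,Gorilla)); its 3 tips in alphabetical order are the answer.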